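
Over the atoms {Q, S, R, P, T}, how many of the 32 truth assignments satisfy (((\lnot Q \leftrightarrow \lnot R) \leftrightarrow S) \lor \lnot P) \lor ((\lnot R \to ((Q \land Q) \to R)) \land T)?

Initial set: {((((\lnot Q \leftrightarrow \lnot R) \leftrightarrow S) \lor \lnot P) \lor ((\lnot R \to ((Q \land Q) \to R)) \land T))}.
((((\lnot Q \leftrightarrow \lnot R) \leftrightarrow S) \lor \lnot P) \lor ((\lnot R \to ((Q \land Q) \to R)) \land T)): β-rule — branch into (((\lnot Q \leftrightarrow \lnot R) \leftrightarrow S) \lor \lnot P)  //  ((\lnot R \to ((Q \land Q) \to R)) \land T).
  branch 1 (add (((\lnot Q \leftrightarrow \lnot R) \leftrightarrow S) \lor \lnot P)):
    (((\lnot Q \leftrightarrow \lnot R) \leftrightarrow S) \lor \lnot P): β-rule — branch into ((\lnot Q \leftrightarrow \lnot R) \leftrightarrow S)  //  \lnot P.
      branch 1.1 (add ((\lnot Q \leftrightarrow \lnot R) \leftrightarrow S)):
        ((\lnot Q \leftrightarrow \lnot R) \leftrightarrow S): β-rule — branch into (\lnot Q \leftrightarrow \lnot R), S  //  \lnot (\lnot Q \leftrightarrow \lnot R), \lnot S.
          branch 1.1.1 (add (\lnot Q \leftrightarrow \lnot R), S):
            (\lnot Q \leftrightarrow \lnot R): β-rule — branch into \lnot Q, \lnot R  //  \lnot \lnot Q, \lnot \lnot R.
              branch 1.1.1.1 (add \lnot Q, \lnot R):
                ○ open, literals {Q=0, R=0, S=1}.
              branch 1.1.1.2 (add \lnot \lnot Q, \lnot \lnot R):
                ○ open, literals {Q=1, R=1, S=1}.
          branch 1.1.2 (add \lnot (\lnot Q \leftrightarrow \lnot R), \lnot S):
            \lnot (\lnot Q \leftrightarrow \lnot R): β-rule — branch into \lnot Q, \lnot \lnot R  //  \lnot \lnot Q, \lnot R.
              branch 1.1.2.1 (add \lnot Q, \lnot \lnot R):
                ○ open, literals {Q=0, R=1, S=0}.
              branch 1.1.2.2 (add \lnot \lnot Q, \lnot R):
                ○ open, literals {Q=1, R=0, S=0}.
      branch 1.2 (add \lnot P):
        ○ open, literals {P=0}.
  branch 2 (add ((\lnot R \to ((Q \land Q) \to R)) \land T)):
    ((\lnot R \to ((Q \land Q) \to R)) \land T): α-rule — add (\lnot R \to ((Q \land Q) \to R)), T.
    (\lnot R \to ((Q \land Q) \to R)): β-rule — branch into \lnot \lnot R  //  ((Q \land Q) \to R).
      branch 2.1 (add \lnot \lnot R):
        ○ open, literals {R=1, T=1}.
      branch 2.2 (add ((Q \land Q) \to R)):
        ((Q \land Q) \to R): β-rule — branch into \lnot (Q \land Q)  //  R.
          branch 2.2.1 (add \lnot (Q \land Q)):
            \lnot (Q \land Q): β-rule — branch into \lnot Q  //  \lnot Q.
              branch 2.2.1.1 (add \lnot Q):
                ○ open, literals {Q=0, T=1}.
              branch 2.2.1.2 (add \lnot Q):
                ○ open, literals {Q=0, T=1}.
          branch 2.2.2 (add R):
            ○ open, literals {R=1, T=1}.
0 branches closed, 9 open.
Each open branch fixes some atoms; the unmentioned ones are free. Counting distinct full assignments: branch {Q=0, R=0, S=1} (P, T) contributes 4 new; branch {Q=1, R=1, S=1} (P, T) contributes 4 new; branch {Q=0, R=1, S=0} (P, T) contributes 4 new; branch {Q=1, R=0, S=0} (P, T) contributes 4 new; branch {P=0} (Q, S, R, T) contributes 8 new; branch {R=1, T=1} (Q, S, P) contributes 2 new; branch {Q=0, T=1} (S, R, P) contributes 1 new; branch {Q=0, T=1} (S, R, P) contributes 0 new; branch {R=1, T=1} (Q, S, P) contributes 0 new. Total: 27.

27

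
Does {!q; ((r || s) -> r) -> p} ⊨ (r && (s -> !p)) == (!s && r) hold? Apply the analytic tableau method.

Initial set: {!q; (((r || s) -> r) -> p); !((r && (s -> !p)) == (!s && r))}.
(((r || s) -> r) -> p): β-rule — branch into !((r || s) -> r)  //  p.
  branch 1 (add !((r || s) -> r)):
    !((r || s) -> r): α-rule — add (r || s), !r.
    !((r && (s -> !p)) == (!s && r)): β-rule — branch into (r && (s -> !p)), !(!s && r)  //  !(r && (s -> !p)), (!s && r).
      branch 1.1 (add (r && (s -> !p)), !(!s && r)):
        (r && (s -> !p)): α-rule — add r, (s -> !p).
        × closes — contains both r and !r.
      branch 1.2 (add !(r && (s -> !p)), (!s && r)):
        (!s && r): α-rule — add !s, r.
        × closes — contains both r and !r.
  branch 2 (add p):
    !((r && (s -> !p)) == (!s && r)): β-rule — branch into (r && (s -> !p)), !(!s && r)  //  !(r && (s -> !p)), (!s && r).
      branch 2.1 (add (r && (s -> !p)), !(!s && r)):
        (r && (s -> !p)): α-rule — add r, (s -> !p).
        !(!s && r): β-rule — branch into !!s  //  !r.
          branch 2.1.1 (add !!s):
            (s -> !p): β-rule — branch into !s  //  !p.
              branch 2.1.1.1 (add !s):
                × closes — contains both s and !s.
              branch 2.1.1.2 (add !p):
                × closes — contains both p and !p.
          branch 2.1.2 (add !r):
            × closes — contains both r and !r.
      branch 2.2 (add !(r && (s -> !p)), (!s && r)):
        (!s && r): α-rule — add !s, r.
        !(r && (s -> !p)): β-rule — branch into !r  //  !(s -> !p).
          branch 2.2.1 (add !r):
            × closes — contains both r and !r.
          branch 2.2.2 (add !(s -> !p)):
            !(s -> !p): α-rule — add s, !!p.
            × closes — contains both s and !s.
All 7 branches close.
Every branch closed, so the premises entail the conclusion.

Yes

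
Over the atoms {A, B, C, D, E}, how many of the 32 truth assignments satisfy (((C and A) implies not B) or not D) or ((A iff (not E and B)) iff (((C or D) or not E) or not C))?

Initial set: {((((C and A) implies not B) or not D) or ((A iff (not E and B)) iff (((C or D) or not E) or not C)))}.
((((C and A) implies not B) or not D) or ((A iff (not E and B)) iff (((C or D) or not E) or not C))): β-rule — branch into (((C and A) implies not B) or not D)  //  ((A iff (not E and B)) iff (((C or D) or not E) or not C)).
  branch 1 (add (((C and A) implies not B) or not D)):
    (((C and A) implies not B) or not D): β-rule — branch into ((C and A) implies not B)  //  not D.
      branch 1.1 (add ((C and A) implies not B)):
        ((C and A) implies not B): β-rule — branch into not (C and A)  //  not B.
          branch 1.1.1 (add not (C and A)):
            not (C and A): β-rule — branch into not C  //  not A.
              branch 1.1.1.1 (add not C):
                ○ open, literals {C=false}.
              branch 1.1.1.2 (add not A):
                ○ open, literals {A=false}.
          branch 1.1.2 (add not B):
            ○ open, literals {B=false}.
      branch 1.2 (add not D):
        ○ open, literals {D=false}.
  branch 2 (add ((A iff (not E and B)) iff (((C or D) or not E) or not C))):
    ((A iff (not E and B)) iff (((C or D) or not E) or not C)): β-rule — branch into (A iff (not E and B)), (((C or D) or not E) or not C)  //  not (A iff (not E and B)), not (((C or D) or not E) or not C).
      branch 2.1 (add (A iff (not E and B)), (((C or D) or not E) or not C)):
        (A iff (not E and B)): β-rule — branch into A, (not E and B)  //  not A, not (not E and B).
          branch 2.1.1 (add A, (not E and B)):
            (not E and B): α-rule — add not E, B.
            (((C or D) or not E) or not C): β-rule — branch into ((C or D) or not E)  //  not C.
              branch 2.1.1.1 (add ((C or D) or not E)):
                ((C or D) or not E): β-rule — branch into (C or D)  //  not E.
                  branch 2.1.1.1.1 (add (C or D)):
                    (C or D): β-rule — branch into C  //  D.
                      branch 2.1.1.1.1.1 (add C):
                        ○ open, literals {A=true, B=true, C=true, E=false}.
                      branch 2.1.1.1.1.2 (add D):
                        ○ open, literals {A=true, B=true, D=true, E=false}.
                  branch 2.1.1.1.2 (add not E):
                    ○ open, literals {A=true, B=true, E=false}.
              branch 2.1.1.2 (add not C):
                ○ open, literals {A=true, B=true, C=false, E=false}.
          branch 2.1.2 (add not A, not (not E and B)):
            (((C or D) or not E) or not C): β-rule — branch into ((C or D) or not E)  //  not C.
              branch 2.1.2.1 (add ((C or D) or not E)):
                not (not E and B): β-rule — branch into not not E  //  not B.
                  branch 2.1.2.1.1 (add not not E):
                    ((C or D) or not E): β-rule — branch into (C or D)  //  not E.
                      branch 2.1.2.1.1.1 (add (C or D)):
                        (C or D): β-rule — branch into C  //  D.
                          branch 2.1.2.1.1.1.1 (add C):
                            ○ open, literals {A=false, C=true, E=true}.
                          branch 2.1.2.1.1.1.2 (add D):
                            ○ open, literals {A=false, D=true, E=true}.
                      branch 2.1.2.1.1.2 (add not E):
                        × closes — contains both E and not E.
                  branch 2.1.2.1.2 (add not B):
                    ((C or D) or not E): β-rule — branch into (C or D)  //  not E.
                      branch 2.1.2.1.2.1 (add (C or D)):
                        (C or D): β-rule — branch into C  //  D.
                          branch 2.1.2.1.2.1.1 (add C):
                            ○ open, literals {A=false, B=false, C=true}.
                          branch 2.1.2.1.2.1.2 (add D):
                            ○ open, literals {A=false, B=false, D=true}.
                      branch 2.1.2.1.2.2 (add not E):
                        ○ open, literals {A=false, B=false, E=false}.
              branch 2.1.2.2 (add not C):
                not (not E and B): β-rule — branch into not not E  //  not B.
                  branch 2.1.2.2.1 (add not not E):
                    ○ open, literals {A=false, C=false, E=true}.
                  branch 2.1.2.2.2 (add not B):
                    ○ open, literals {A=false, B=false, C=false}.
      branch 2.2 (add not (A iff (not E and B)), not (((C or D) or not E) or not C)):
        not (((C or D) or not E) or not C): α-rule — add not ((C or D) or not E), not not C.
        not ((C or D) or not E): α-rule — add not (C or D), not not E.
        not (C or D): α-rule — add not C, not D.
        × closes — contains both C and not C.
2 branches closed, 15 open.
Each open branch fixes some atoms; the unmentioned ones are free. Counting distinct full assignments: branch {C=false} (A, B, D, E) contributes 16 new; branch {A=false} (B, C, D, E) contributes 8 new; branch {B=false} (A, C, D, E) contributes 4 new; branch {D=false} (A, B, C, E) contributes 2 new; branch {A=true, B=true, C=true, E=false} (D) contributes 1 new; branch {A=true, B=true, D=true, E=false} (C) contributes 0 new; branch {A=true, B=true, E=false} (C, D) contributes 0 new; branch {A=true, B=true, C=false, E=false} (D) contributes 0 new; branch {A=false, C=true, E=true} (B, D) contributes 0 new; branch {A=false, D=true, E=true} (B, C) contributes 0 new; branch {A=false, B=false, C=true} (D, E) contributes 0 new; branch {A=false, B=false, D=true} (C, E) contributes 0 new; branch {A=false, B=false, E=false} (C, D) contributes 0 new; branch {A=false, C=false, E=true} (B, D) contributes 0 new; branch {A=false, B=false, C=false} (D, E) contributes 0 new. Total: 31.

31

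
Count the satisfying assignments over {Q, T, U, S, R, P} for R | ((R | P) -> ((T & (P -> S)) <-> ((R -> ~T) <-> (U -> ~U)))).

Initial set: {T (R | ((R | P) -> ((T & (P -> S)) <-> ((R -> ~T) <-> (U -> ~U)))))}.
T (R | ((R | P) -> ((T & (P -> S)) <-> ((R -> ~T) <-> (U -> ~U))))): β-rule — branch into T R  //  T ((R | P) -> ((T & (P -> S)) <-> ((R -> ~T) <-> (U -> ~U)))).
  branch 1 (add T R):
    ○ open, literals {R=1}.
  branch 2 (add T ((R | P) -> ((T & (P -> S)) <-> ((R -> ~T) <-> (U -> ~U))))):
    T ((R | P) -> ((T & (P -> S)) <-> ((R -> ~T) <-> (U -> ~U)))): β-rule — branch into F (R | P)  //  T ((T & (P -> S)) <-> ((R -> ~T) <-> (U -> ~U))).
      branch 2.1 (add F (R | P)):
        F (R | P): α-rule — add F R, F P.
        ○ open, literals {P=0, R=0}.
      branch 2.2 (add T ((T & (P -> S)) <-> ((R -> ~T) <-> (U -> ~U)))):
        T ((T & (P -> S)) <-> ((R -> ~T) <-> (U -> ~U))): β-rule — branch into T (T & (P -> S)), T ((R -> ~T) <-> (U -> ~U))  //  F (T & (P -> S)), F ((R -> ~T) <-> (U -> ~U)).
          branch 2.2.1 (add T (T & (P -> S)), T ((R -> ~T) <-> (U -> ~U))):
            T (T & (P -> S)): α-rule — add T T, T (P -> S).
            T ((R -> ~T) <-> (U -> ~U)): β-rule — branch into T (R -> ~T), T (U -> ~U)  //  F (R -> ~T), F (U -> ~U).
              branch 2.2.1.1 (add T (R -> ~T), T (U -> ~U)):
                T (P -> S): β-rule — branch into F P  //  T S.
                  branch 2.2.1.1.1 (add F P):
                    T (R -> ~T): β-rule — branch into F R  //  T ~T.
                      branch 2.2.1.1.1.1 (add F R):
                        T (U -> ~U): β-rule — branch into F U  //  T ~U.
                          branch 2.2.1.1.1.1.1 (add F U):
                            ○ open, literals {P=0, R=0, T=1, U=0}.
                          branch 2.2.1.1.1.1.2 (add T ~U):
                            ○ open, literals {P=0, R=0, T=1, U=0}.
                      branch 2.2.1.1.1.2 (add T ~T):
                        × closes — contains both T and ~T.
                  branch 2.2.1.1.2 (add T S):
                    T (R -> ~T): β-rule — branch into F R  //  T ~T.
                      branch 2.2.1.1.2.1 (add F R):
                        T (U -> ~U): β-rule — branch into F U  //  T ~U.
                          branch 2.2.1.1.2.1.1 (add F U):
                            ○ open, literals {R=0, S=1, T=1, U=0}.
                          branch 2.2.1.1.2.1.2 (add T ~U):
                            ○ open, literals {R=0, S=1, T=1, U=0}.
                      branch 2.2.1.1.2.2 (add T ~T):
                        × closes — contains both T and ~T.
              branch 2.2.1.2 (add F (R -> ~T), F (U -> ~U)):
                F (R -> ~T): α-rule — add T R, F ~T.
                F (U -> ~U): α-rule — add T U, F ~U.
                T (P -> S): β-rule — branch into F P  //  T S.
                  branch 2.2.1.2.1 (add F P):
                    ○ open, literals {P=0, R=1, T=1, U=1}.
                  branch 2.2.1.2.2 (add T S):
                    ○ open, literals {R=1, S=1, T=1, U=1}.
          branch 2.2.2 (add F (T & (P -> S)), F ((R -> ~T) <-> (U -> ~U))):
            F (T & (P -> S)): β-rule — branch into F T  //  F (P -> S).
              branch 2.2.2.1 (add F T):
                F ((R -> ~T) <-> (U -> ~U)): β-rule — branch into T (R -> ~T), F (U -> ~U)  //  F (R -> ~T), T (U -> ~U).
                  branch 2.2.2.1.1 (add T (R -> ~T), F (U -> ~U)):
                    F (U -> ~U): α-rule — add T U, F ~U.
                    T (R -> ~T): β-rule — branch into F R  //  T ~T.
                      branch 2.2.2.1.1.1 (add F R):
                        ○ open, literals {R=0, T=0, U=1}.
                      branch 2.2.2.1.1.2 (add T ~T):
                        ○ open, literals {T=0, U=1}.
                  branch 2.2.2.1.2 (add F (R -> ~T), T (U -> ~U)):
                    F (R -> ~T): α-rule — add T R, F ~T.
                    × closes — contains both T and ~T.
              branch 2.2.2.2 (add F (P -> S)):
                F (P -> S): α-rule — add T P, F S.
                F ((R -> ~T) <-> (U -> ~U)): β-rule — branch into T (R -> ~T), F (U -> ~U)  //  F (R -> ~T), T (U -> ~U).
                  branch 2.2.2.2.1 (add T (R -> ~T), F (U -> ~U)):
                    F (U -> ~U): α-rule — add T U, F ~U.
                    T (R -> ~T): β-rule — branch into F R  //  T ~T.
                      branch 2.2.2.2.1.1 (add F R):
                        ○ open, literals {P=1, R=0, S=0, U=1}.
                      branch 2.2.2.2.1.2 (add T ~T):
                        ○ open, literals {P=1, S=0, T=0, U=1}.
                  branch 2.2.2.2.2 (add F (R -> ~T), T (U -> ~U)):
                    F (R -> ~T): α-rule — add T R, F ~T.
                    T (U -> ~U): β-rule — branch into F U  //  T ~U.
                      branch 2.2.2.2.2.1 (add F U):
                        ○ open, literals {P=1, R=1, S=0, T=1, U=0}.
                      branch 2.2.2.2.2.2 (add T ~U):
                        ○ open, literals {P=1, R=1, S=0, T=1, U=0}.
3 branches closed, 14 open.
Each open branch fixes some atoms; the unmentioned ones are free. Counting distinct full assignments: branch {R=1} (Q, T, U, S, P) contributes 32 new; branch {P=0, R=0} (Q, T, U, S) contributes 16 new; branch {P=0, R=0, T=1, U=0} (Q, S) contributes 0 new; branch {P=0, R=0, T=1, U=0} (Q, S) contributes 0 new; branch {R=0, S=1, T=1, U=0} (Q, P) contributes 2 new; branch {R=0, S=1, T=1, U=0} (Q, P) contributes 0 new; branch {P=0, R=1, T=1, U=1} (Q, S) contributes 0 new; branch {R=1, S=1, T=1, U=1} (Q, P) contributes 0 new; branch {R=0, T=0, U=1} (Q, S, P) contributes 4 new; branch {T=0, U=1} (Q, S, R, P) contributes 0 new; branch {P=1, R=0, S=0, U=1} (Q, T) contributes 2 new; branch {P=1, S=0, T=0, U=1} (Q, R) contributes 0 new; branch {P=1, R=1, S=0, T=1, U=0} (Q) contributes 0 new; branch {P=1, R=1, S=0, T=1, U=0} (Q) contributes 0 new. Total: 56.

56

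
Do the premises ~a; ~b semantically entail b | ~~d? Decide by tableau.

Initial set: {~a; ~b; ~(b | ~~d)}.
~(b | ~~d): α-rule — add ~b, ~~~d.
~~~d: drop double negation, giving ~d.
○ open, literals {a=F, b=F, d=F}.
0 branches closed, 1 open.
An open branch gives a countermodel: a=F, b=F, d=F (unmentioned atoms arbitrary); the premises hold there but the conclusion fails.

No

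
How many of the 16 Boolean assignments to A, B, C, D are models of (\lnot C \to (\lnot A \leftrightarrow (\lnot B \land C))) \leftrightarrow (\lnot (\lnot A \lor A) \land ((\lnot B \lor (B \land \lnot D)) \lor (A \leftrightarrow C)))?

4

Initial set: {((\lnot C \to (\lnot A \leftrightarrow (\lnot B \land C))) \leftrightarrow (\lnot (\lnot A \lor A) \land ((\lnot B \lor (B \land \lnot D)) \lor (A \leftrightarrow C))))}.
((\lnot C \to (\lnot A \leftrightarrow (\lnot B \land C))) \leftrightarrow (\lnot (\lnot A \lor A) \land ((\lnot B \lor (B \land \lnot D)) \lor (A \leftrightarrow C)))): β-rule — branch into (\lnot C \to (\lnot A \leftrightarrow (\lnot B \land C))), (\lnot (\lnot A \lor A) \land ((\lnot B \lor (B \land \lnot D)) \lor (A \leftrightarrow C)))  //  \lnot (\lnot C \to (\lnot A \leftrightarrow (\lnot B \land C))), \lnot (\lnot (\lnot A \lor A) \land ((\lnot B \lor (B \land \lnot D)) \lor (A \leftrightarrow C))).
  branch 1 (add (\lnot C \to (\lnot A \leftrightarrow (\lnot B \land C))), (\lnot (\lnot A \lor A) \land ((\lnot B \lor (B \land \lnot D)) \lor (A \leftrightarrow C)))):
    (\lnot (\lnot A \lor A) \land ((\lnot B \lor (B \land \lnot D)) \lor (A \leftrightarrow C))): α-rule — add \lnot (\lnot A \lor A), ((\lnot B \lor (B \land \lnot D)) \lor (A \leftrightarrow C)).
    \lnot (\lnot A \lor A): α-rule — add \lnot \lnot A, \lnot A.
    × closes — contains both A and \lnot A.
  branch 2 (add \lnot (\lnot C \to (\lnot A \leftrightarrow (\lnot B \land C))), \lnot (\lnot (\lnot A \lor A) \land ((\lnot B \lor (B \land \lnot D)) \lor (A \leftrightarrow C)))):
    \lnot (\lnot C \to (\lnot A \leftrightarrow (\lnot B \land C))): α-rule — add \lnot C, \lnot (\lnot A \leftrightarrow (\lnot B \land C)).
    \lnot (\lnot (\lnot A \lor A) \land ((\lnot B \lor (B \land \lnot D)) \lor (A \leftrightarrow C))): β-rule — branch into \lnot \lnot (\lnot A \lor A)  //  \lnot ((\lnot B \lor (B \land \lnot D)) \lor (A \leftrightarrow C)).
      branch 2.1 (add \lnot \lnot (\lnot A \lor A)):
        \lnot (\lnot A \leftrightarrow (\lnot B \land C)): β-rule — branch into \lnot A, \lnot (\lnot B \land C)  //  \lnot \lnot A, (\lnot B \land C).
          branch 2.1.1 (add \lnot A, \lnot (\lnot B \land C)):
            \lnot \lnot (\lnot A \lor A): β-rule — branch into \lnot A  //  A.
              branch 2.1.1.1 (add \lnot A):
                \lnot (\lnot B \land C): β-rule — branch into \lnot \lnot B  //  \lnot C.
                  branch 2.1.1.1.1 (add \lnot \lnot B):
                    ○ open, literals {A=F, B=T, C=F}.
                  branch 2.1.1.1.2 (add \lnot C):
                    ○ open, literals {A=F, C=F}.
              branch 2.1.1.2 (add A):
                × closes — contains both A and \lnot A.
          branch 2.1.2 (add \lnot \lnot A, (\lnot B \land C)):
            (\lnot B \land C): α-rule — add \lnot B, C.
            × closes — contains both C and \lnot C.
      branch 2.2 (add \lnot ((\lnot B \lor (B \land \lnot D)) \lor (A \leftrightarrow C))):
        \lnot ((\lnot B \lor (B \land \lnot D)) \lor (A \leftrightarrow C)): α-rule — add \lnot (\lnot B \lor (B \land \lnot D)), \lnot (A \leftrightarrow C).
        \lnot (\lnot B \lor (B \land \lnot D)): α-rule — add \lnot \lnot B, \lnot (B \land \lnot D).
        \lnot (\lnot A \leftrightarrow (\lnot B \land C)): β-rule — branch into \lnot A, \lnot (\lnot B \land C)  //  \lnot \lnot A, (\lnot B \land C).
          branch 2.2.1 (add \lnot A, \lnot (\lnot B \land C)):
            \lnot (A \leftrightarrow C): β-rule — branch into A, \lnot C  //  \lnot A, C.
              branch 2.2.1.1 (add A, \lnot C):
                × closes — contains both A and \lnot A.
              branch 2.2.1.2 (add \lnot A, C):
                × closes — contains both C and \lnot C.
          branch 2.2.2 (add \lnot \lnot A, (\lnot B \land C)):
            (\lnot B \land C): α-rule — add \lnot B, C.
            × closes — contains both B and \lnot B.
6 branches closed, 2 open.
Each open branch fixes some atoms; the unmentioned ones are free. Counting distinct full assignments: branch {A=F, B=T, C=F} (D) contributes 2 new; branch {A=F, C=F} (B, D) contributes 2 new. Total: 4.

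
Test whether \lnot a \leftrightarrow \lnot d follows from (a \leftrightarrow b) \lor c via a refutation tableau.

Initial set: {((a \leftrightarrow b) \lor c); \lnot (\lnot a \leftrightarrow \lnot d)}.
((a \leftrightarrow b) \lor c): β-rule — branch into (a \leftrightarrow b)  //  c.
  branch 1 (add (a \leftrightarrow b)):
    \lnot (\lnot a \leftrightarrow \lnot d): β-rule — branch into \lnot a, \lnot \lnot d  //  \lnot \lnot a, \lnot d.
      branch 1.1 (add \lnot a, \lnot \lnot d):
        (a \leftrightarrow b): β-rule — branch into a, b  //  \lnot a, \lnot b.
          branch 1.1.1 (add a, b):
            × closes — contains both a and \lnot a.
          branch 1.1.2 (add \lnot a, \lnot b):
            ○ open, literals {a=false, b=false, d=true}.
      branch 1.2 (add \lnot \lnot a, \lnot d):
        (a \leftrightarrow b): β-rule — branch into a, b  //  \lnot a, \lnot b.
          branch 1.2.1 (add a, b):
            ○ open, literals {a=true, b=true, d=false}.
          branch 1.2.2 (add \lnot a, \lnot b):
            × closes — contains both a and \lnot a.
  branch 2 (add c):
    \lnot (\lnot a \leftrightarrow \lnot d): β-rule — branch into \lnot a, \lnot \lnot d  //  \lnot \lnot a, \lnot d.
      branch 2.1 (add \lnot a, \lnot \lnot d):
        ○ open, literals {a=false, c=true, d=true}.
      branch 2.2 (add \lnot \lnot a, \lnot d):
        ○ open, literals {a=true, c=true, d=false}.
2 branches closed, 4 open.
An open branch gives a countermodel: a=false, b=false, d=true (unmentioned atoms arbitrary); the premises hold there but the conclusion fails.

No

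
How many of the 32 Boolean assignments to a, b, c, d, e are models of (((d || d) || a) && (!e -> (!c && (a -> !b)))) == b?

Initial set: {((((d || d) || a) && (!e -> (!c && (a -> !b)))) == b)}.
((((d || d) || a) && (!e -> (!c && (a -> !b)))) == b): β-rule — branch into (((d || d) || a) && (!e -> (!c && (a -> !b)))), b  //  !(((d || d) || a) && (!e -> (!c && (a -> !b)))), !b.
  branch 1 (add (((d || d) || a) && (!e -> (!c && (a -> !b)))), b):
    (((d || d) || a) && (!e -> (!c && (a -> !b)))): α-rule — add ((d || d) || a), (!e -> (!c && (a -> !b))).
    ((d || d) || a): β-rule — branch into (d || d)  //  a.
      branch 1.1 (add (d || d)):
        (!e -> (!c && (a -> !b))): β-rule — branch into !!e  //  (!c && (a -> !b)).
          branch 1.1.1 (add !!e):
            (d || d): β-rule — branch into d  //  d.
              branch 1.1.1.1 (add d):
                ○ open, literals {b=T, d=T, e=T}.
              branch 1.1.1.2 (add d):
                ○ open, literals {b=T, d=T, e=T}.
          branch 1.1.2 (add (!c && (a -> !b))):
            (!c && (a -> !b)): α-rule — add !c, (a -> !b).
            (d || d): β-rule — branch into d  //  d.
              branch 1.1.2.1 (add d):
                (a -> !b): β-rule — branch into !a  //  !b.
                  branch 1.1.2.1.1 (add !a):
                    ○ open, literals {a=F, b=T, c=F, d=T}.
                  branch 1.1.2.1.2 (add !b):
                    × closes — contains both b and !b.
              branch 1.1.2.2 (add d):
                (a -> !b): β-rule — branch into !a  //  !b.
                  branch 1.1.2.2.1 (add !a):
                    ○ open, literals {a=F, b=T, c=F, d=T}.
                  branch 1.1.2.2.2 (add !b):
                    × closes — contains both b and !b.
      branch 1.2 (add a):
        (!e -> (!c && (a -> !b))): β-rule — branch into !!e  //  (!c && (a -> !b)).
          branch 1.2.1 (add !!e):
            ○ open, literals {a=T, b=T, e=T}.
          branch 1.2.2 (add (!c && (a -> !b))):
            (!c && (a -> !b)): α-rule — add !c, (a -> !b).
            (a -> !b): β-rule — branch into !a  //  !b.
              branch 1.2.2.1 (add !a):
                × closes — contains both a and !a.
              branch 1.2.2.2 (add !b):
                × closes — contains both b and !b.
  branch 2 (add !(((d || d) || a) && (!e -> (!c && (a -> !b)))), !b):
    !(((d || d) || a) && (!e -> (!c && (a -> !b)))): β-rule — branch into !((d || d) || a)  //  !(!e -> (!c && (a -> !b))).
      branch 2.1 (add !((d || d) || a)):
        !((d || d) || a): α-rule — add !(d || d), !a.
        !(d || d): α-rule — add !d, !d.
        ○ open, literals {a=F, b=F, d=F}.
      branch 2.2 (add !(!e -> (!c && (a -> !b)))):
        !(!e -> (!c && (a -> !b))): α-rule — add !e, !(!c && (a -> !b)).
        !(!c && (a -> !b)): β-rule — branch into !!c  //  !(a -> !b).
          branch 2.2.1 (add !!c):
            ○ open, literals {b=F, c=T, e=F}.
          branch 2.2.2 (add !(a -> !b)):
            !(a -> !b): α-rule — add a, !!b.
            × closes — contains both b and !b.
5 branches closed, 7 open.
Each open branch fixes some atoms; the unmentioned ones are free. Counting distinct full assignments: branch {b=T, d=T, e=T} (a, c) contributes 4 new; branch {b=T, d=T, e=T} (a, c) contributes 0 new; branch {a=F, b=T, c=F, d=T} (e) contributes 1 new; branch {a=F, b=T, c=F, d=T} (e) contributes 0 new; branch {a=T, b=T, e=T} (c, d) contributes 2 new; branch {a=F, b=F, d=F} (c, e) contributes 4 new; branch {b=F, c=T, e=F} (a, d) contributes 3 new. Total: 14.

14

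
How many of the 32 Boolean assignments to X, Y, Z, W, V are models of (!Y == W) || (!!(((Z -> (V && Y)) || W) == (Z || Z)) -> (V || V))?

30

Initial set: {((!Y == W) || (!!(((Z -> (V && Y)) || W) == (Z || Z)) -> (V || V)))}.
((!Y == W) || (!!(((Z -> (V && Y)) || W) == (Z || Z)) -> (V || V))): β-rule — branch into (!Y == W)  //  (!!(((Z -> (V && Y)) || W) == (Z || Z)) -> (V || V)).
  branch 1 (add (!Y == W)):
    (!Y == W): β-rule — branch into !Y, W  //  !!Y, !W.
      branch 1.1 (add !Y, W):
        ○ open, literals {W=true, Y=false}.
      branch 1.2 (add !!Y, !W):
        ○ open, literals {W=false, Y=true}.
  branch 2 (add (!!(((Z -> (V && Y)) || W) == (Z || Z)) -> (V || V))):
    (!!(((Z -> (V && Y)) || W) == (Z || Z)) -> (V || V)): β-rule — branch into !!!(((Z -> (V && Y)) || W) == (Z || Z))  //  (V || V).
      branch 2.1 (add !!!(((Z -> (V && Y)) || W) == (Z || Z))):
        !!!(((Z -> (V && Y)) || W) == (Z || Z)): drop double negation, giving !(((Z -> (V && Y)) || W) == (Z || Z)).
        !(((Z -> (V && Y)) || W) == (Z || Z)): β-rule — branch into ((Z -> (V && Y)) || W), !(Z || Z)  //  !((Z -> (V && Y)) || W), (Z || Z).
          branch 2.1.1 (add ((Z -> (V && Y)) || W), !(Z || Z)):
            !(Z || Z): α-rule — add !Z, !Z.
            ((Z -> (V && Y)) || W): β-rule — branch into (Z -> (V && Y))  //  W.
              branch 2.1.1.1 (add (Z -> (V && Y))):
                (Z -> (V && Y)): β-rule — branch into !Z  //  (V && Y).
                  branch 2.1.1.1.1 (add !Z):
                    ○ open, literals {Z=false}.
                  branch 2.1.1.1.2 (add (V && Y)):
                    (V && Y): α-rule — add V, Y.
                    ○ open, literals {V=true, Y=true, Z=false}.
              branch 2.1.1.2 (add W):
                ○ open, literals {W=true, Z=false}.
          branch 2.1.2 (add !((Z -> (V && Y)) || W), (Z || Z)):
            !((Z -> (V && Y)) || W): α-rule — add !(Z -> (V && Y)), !W.
            !(Z -> (V && Y)): α-rule — add Z, !(V && Y).
            (Z || Z): β-rule — branch into Z  //  Z.
              branch 2.1.2.1 (add Z):
                !(V && Y): β-rule — branch into !V  //  !Y.
                  branch 2.1.2.1.1 (add !V):
                    ○ open, literals {V=false, W=false, Z=true}.
                  branch 2.1.2.1.2 (add !Y):
                    ○ open, literals {W=false, Y=false, Z=true}.
              branch 2.1.2.2 (add Z):
                !(V && Y): β-rule — branch into !V  //  !Y.
                  branch 2.1.2.2.1 (add !V):
                    ○ open, literals {V=false, W=false, Z=true}.
                  branch 2.1.2.2.2 (add !Y):
                    ○ open, literals {W=false, Y=false, Z=true}.
      branch 2.2 (add (V || V)):
        (V || V): β-rule — branch into V  //  V.
          branch 2.2.1 (add V):
            ○ open, literals {V=true}.
          branch 2.2.2 (add V):
            ○ open, literals {V=true}.
0 branches closed, 11 open.
Each open branch fixes some atoms; the unmentioned ones are free. Counting distinct full assignments: branch {W=true, Y=false} (X, Z, V) contributes 8 new; branch {W=false, Y=true} (X, Z, V) contributes 8 new; branch {Z=false} (X, Y, W, V) contributes 8 new; branch {V=true, Y=true, Z=false} (X, W) contributes 0 new; branch {W=true, Z=false} (X, Y, V) contributes 0 new; branch {V=false, W=false, Z=true} (X, Y) contributes 2 new; branch {W=false, Y=false, Z=true} (X, V) contributes 2 new; branch {V=false, W=false, Z=true} (X, Y) contributes 0 new; branch {W=false, Y=false, Z=true} (X, V) contributes 0 new; branch {V=true} (X, Y, Z, W) contributes 2 new; branch {V=true} (X, Y, Z, W) contributes 0 new. Total: 30.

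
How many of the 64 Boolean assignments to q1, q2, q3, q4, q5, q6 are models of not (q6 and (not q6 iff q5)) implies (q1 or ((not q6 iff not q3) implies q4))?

58

Initial set: {(not (q6 and (not q6 iff q5)) implies (q1 or ((not q6 iff not q3) implies q4)))}.
(not (q6 and (not q6 iff q5)) implies (q1 or ((not q6 iff not q3) implies q4))): β-rule — branch into not not (q6 and (not q6 iff q5))  //  (q1 or ((not q6 iff not q3) implies q4)).
  branch 1 (add not not (q6 and (not q6 iff q5))):
    not not (q6 and (not q6 iff q5)): α-rule — add q6, (not q6 iff q5).
    (not q6 iff q5): β-rule — branch into not q6, q5  //  not not q6, not q5.
      branch 1.1 (add not q6, q5):
        × closes — contains both q6 and not q6.
      branch 1.2 (add not not q6, not q5):
        ○ open, literals {q5=false, q6=true}.
  branch 2 (add (q1 or ((not q6 iff not q3) implies q4))):
    (q1 or ((not q6 iff not q3) implies q4)): β-rule — branch into q1  //  ((not q6 iff not q3) implies q4).
      branch 2.1 (add q1):
        ○ open, literals {q1=true}.
      branch 2.2 (add ((not q6 iff not q3) implies q4)):
        ((not q6 iff not q3) implies q4): β-rule — branch into not (not q6 iff not q3)  //  q4.
          branch 2.2.1 (add not (not q6 iff not q3)):
            not (not q6 iff not q3): β-rule — branch into not q6, not not q3  //  not not q6, not q3.
              branch 2.2.1.1 (add not q6, not not q3):
                ○ open, literals {q3=true, q6=false}.
              branch 2.2.1.2 (add not not q6, not q3):
                ○ open, literals {q3=false, q6=true}.
          branch 2.2.2 (add q4):
            ○ open, literals {q4=true}.
1 branch closed, 5 open.
Each open branch fixes some atoms; the unmentioned ones are free. Counting distinct full assignments: branch {q5=false, q6=true} (q1, q2, q3, q4) contributes 16 new; branch {q1=true} (q2, q3, q4, q5, q6) contributes 24 new; branch {q3=true, q6=false} (q1, q2, q4, q5) contributes 8 new; branch {q3=false, q6=true} (q1, q2, q4, q5) contributes 4 new; branch {q4=true} (q1, q2, q3, q5, q6) contributes 6 new. Total: 58.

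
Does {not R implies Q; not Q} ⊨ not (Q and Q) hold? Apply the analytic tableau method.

Initial set: {(not R implies Q); not Q; not not (Q and Q)}.
not not (Q and Q): α-rule — add Q, Q.
× closes — contains both Q and not Q.
All 1 branch closes.
Every branch closed, so the premises entail the conclusion.

Yes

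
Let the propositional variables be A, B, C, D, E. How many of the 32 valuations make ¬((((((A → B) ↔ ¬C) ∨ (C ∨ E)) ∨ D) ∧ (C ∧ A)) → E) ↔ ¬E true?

Initial set: {(¬((((((A → B) ↔ ¬C) ∨ (C ∨ E)) ∨ D) ∧ (C ∧ A)) → E) ↔ ¬E)}.
(¬((((((A → B) ↔ ¬C) ∨ (C ∨ E)) ∨ D) ∧ (C ∧ A)) → E) ↔ ¬E): β-rule — branch into ¬((((((A → B) ↔ ¬C) ∨ (C ∨ E)) ∨ D) ∧ (C ∧ A)) → E), ¬E  //  ¬¬((((((A → B) ↔ ¬C) ∨ (C ∨ E)) ∨ D) ∧ (C ∧ A)) → E), ¬¬E.
  branch 1 (add ¬((((((A → B) ↔ ¬C) ∨ (C ∨ E)) ∨ D) ∧ (C ∧ A)) → E), ¬E):
    ¬((((((A → B) ↔ ¬C) ∨ (C ∨ E)) ∨ D) ∧ (C ∧ A)) → E): α-rule — add (((((A → B) ↔ ¬C) ∨ (C ∨ E)) ∨ D) ∧ (C ∧ A)), ¬E.
    (((((A → B) ↔ ¬C) ∨ (C ∨ E)) ∨ D) ∧ (C ∧ A)): α-rule — add ((((A → B) ↔ ¬C) ∨ (C ∨ E)) ∨ D), (C ∧ A).
    (C ∧ A): α-rule — add C, A.
    ((((A → B) ↔ ¬C) ∨ (C ∨ E)) ∨ D): β-rule — branch into (((A → B) ↔ ¬C) ∨ (C ∨ E))  //  D.
      branch 1.1 (add (((A → B) ↔ ¬C) ∨ (C ∨ E))):
        (((A → B) ↔ ¬C) ∨ (C ∨ E)): β-rule — branch into ((A → B) ↔ ¬C)  //  (C ∨ E).
          branch 1.1.1 (add ((A → B) ↔ ¬C)):
            ((A → B) ↔ ¬C): β-rule — branch into (A → B), ¬C  //  ¬(A → B), ¬¬C.
              branch 1.1.1.1 (add (A → B), ¬C):
                × closes — contains both C and ¬C.
              branch 1.1.1.2 (add ¬(A → B), ¬¬C):
                ¬(A → B): α-rule — add A, ¬B.
                ○ open, literals {A=true, B=false, C=true, E=false}.
          branch 1.1.2 (add (C ∨ E)):
            (C ∨ E): β-rule — branch into C  //  E.
              branch 1.1.2.1 (add C):
                ○ open, literals {A=true, C=true, E=false}.
              branch 1.1.2.2 (add E):
                × closes — contains both E and ¬E.
      branch 1.2 (add D):
        ○ open, literals {A=true, C=true, D=true, E=false}.
  branch 2 (add ¬¬((((((A → B) ↔ ¬C) ∨ (C ∨ E)) ∨ D) ∧ (C ∧ A)) → E), ¬¬E):
    ¬¬((((((A → B) ↔ ¬C) ∨ (C ∨ E)) ∨ D) ∧ (C ∧ A)) → E): β-rule — branch into ¬(((((A → B) ↔ ¬C) ∨ (C ∨ E)) ∨ D) ∧ (C ∧ A))  //  E.
      branch 2.1 (add ¬(((((A → B) ↔ ¬C) ∨ (C ∨ E)) ∨ D) ∧ (C ∧ A))):
        ¬(((((A → B) ↔ ¬C) ∨ (C ∨ E)) ∨ D) ∧ (C ∧ A)): β-rule — branch into ¬((((A → B) ↔ ¬C) ∨ (C ∨ E)) ∨ D)  //  ¬(C ∧ A).
          branch 2.1.1 (add ¬((((A → B) ↔ ¬C) ∨ (C ∨ E)) ∨ D)):
            ¬((((A → B) ↔ ¬C) ∨ (C ∨ E)) ∨ D): α-rule — add ¬(((A → B) ↔ ¬C) ∨ (C ∨ E)), ¬D.
            ¬(((A → B) ↔ ¬C) ∨ (C ∨ E)): α-rule — add ¬((A → B) ↔ ¬C), ¬(C ∨ E).
            ¬(C ∨ E): α-rule — add ¬C, ¬E.
            × closes — contains both E and ¬E.
          branch 2.1.2 (add ¬(C ∧ A)):
            ¬(C ∧ A): β-rule — branch into ¬C  //  ¬A.
              branch 2.1.2.1 (add ¬C):
                ○ open, literals {C=false, E=true}.
              branch 2.1.2.2 (add ¬A):
                ○ open, literals {A=false, E=true}.
      branch 2.2 (add E):
        ○ open, literals {E=true}.
3 branches closed, 6 open.
Each open branch fixes some atoms; the unmentioned ones are free. Counting distinct full assignments: branch {A=true, B=false, C=true, E=false} (D) contributes 2 new; branch {A=true, C=true, E=false} (B, D) contributes 2 new; branch {A=true, C=true, D=true, E=false} (B) contributes 0 new; branch {C=false, E=true} (A, B, D) contributes 8 new; branch {A=false, E=true} (B, C, D) contributes 4 new; branch {E=true} (A, B, C, D) contributes 4 new. Total: 20.

20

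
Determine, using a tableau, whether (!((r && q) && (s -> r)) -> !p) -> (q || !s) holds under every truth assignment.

Assume the negation and expand:
Initial set: {!((!((r && q) && (s -> r)) -> !p) -> (q || !s))}.
!((!((r && q) && (s -> r)) -> !p) -> (q || !s)): α-rule — add (!((r && q) && (s -> r)) -> !p), !(q || !s).
!(q || !s): α-rule — add !q, !!s.
(!((r && q) && (s -> r)) -> !p): β-rule — branch into !!((r && q) && (s -> r))  //  !p.
  branch 1 (add !!((r && q) && (s -> r))):
    !!((r && q) && (s -> r)): α-rule — add (r && q), (s -> r).
    (r && q): α-rule — add r, q.
    × closes — contains both q and !q.
  branch 2 (add !p):
    ○ open, literals {p=false, q=false, s=true}.
1 branch closed, 1 open.
An open branch gives a countermodel: p=false, q=false, s=true (unmentioned atoms arbitrary); under it the original formula is false.

Not valid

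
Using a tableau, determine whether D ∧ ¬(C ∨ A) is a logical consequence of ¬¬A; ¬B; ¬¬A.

Initial set: {¬¬A; ¬B; ¬¬A; ¬(D ∧ ¬(C ∨ A))}.
¬¬A: drop double negation, giving A.
¬¬A: drop double negation, giving A.
¬(D ∧ ¬(C ∨ A)): β-rule — branch into ¬D  //  ¬¬(C ∨ A).
  branch 1 (add ¬D):
    ○ open, literals {A=T, B=F, D=F}.
  branch 2 (add ¬¬(C ∨ A)):
    ¬¬(C ∨ A): β-rule — branch into C  //  A.
      branch 2.1 (add C):
        ○ open, literals {A=T, B=F, C=T}.
      branch 2.2 (add A):
        ○ open, literals {A=T, B=F}.
0 branches closed, 3 open.
An open branch gives a countermodel: A=T, B=F, D=F (unmentioned atoms arbitrary); the premises hold there but the conclusion fails.

No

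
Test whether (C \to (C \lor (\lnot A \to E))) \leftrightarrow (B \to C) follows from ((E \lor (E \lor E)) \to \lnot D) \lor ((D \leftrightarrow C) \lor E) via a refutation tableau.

Initial set: {(((E \lor (E \lor E)) \to \lnot D) \lor ((D \leftrightarrow C) \lor E)); \lnot ((C \to (C \lor (\lnot A \to E))) \leftrightarrow (B \to C))}.
(((E \lor (E \lor E)) \to \lnot D) \lor ((D \leftrightarrow C) \lor E)): β-rule — branch into ((E \lor (E \lor E)) \to \lnot D)  //  ((D \leftrightarrow C) \lor E).
  branch 1 (add ((E \lor (E \lor E)) \to \lnot D)):
    \lnot ((C \to (C \lor (\lnot A \to E))) \leftrightarrow (B \to C)): β-rule — branch into (C \to (C \lor (\lnot A \to E))), \lnot (B \to C)  //  \lnot (C \to (C \lor (\lnot A \to E))), (B \to C).
      branch 1.1 (add (C \to (C \lor (\lnot A \to E))), \lnot (B \to C)):
        \lnot (B \to C): α-rule — add B, \lnot C.
        ((E \lor (E \lor E)) \to \lnot D): β-rule — branch into \lnot (E \lor (E \lor E))  //  \lnot D.
          branch 1.1.1 (add \lnot (E \lor (E \lor E))):
            \lnot (E \lor (E \lor E)): α-rule — add \lnot E, \lnot (E \lor E).
            \lnot (E \lor E): α-rule — add \lnot E, \lnot E.
            (C \to (C \lor (\lnot A \to E))): β-rule — branch into \lnot C  //  (C \lor (\lnot A \to E)).
              branch 1.1.1.1 (add \lnot C):
                ○ open, literals {B=1, C=0, E=0}.
              branch 1.1.1.2 (add (C \lor (\lnot A \to E))):
                (C \lor (\lnot A \to E)): β-rule — branch into C  //  (\lnot A \to E).
                  branch 1.1.1.2.1 (add C):
                    × closes — contains both C and \lnot C.
                  branch 1.1.1.2.2 (add (\lnot A \to E)):
                    (\lnot A \to E): β-rule — branch into \lnot \lnot A  //  E.
                      branch 1.1.1.2.2.1 (add \lnot \lnot A):
                        ○ open, literals {A=1, B=1, C=0, E=0}.
                      branch 1.1.1.2.2.2 (add E):
                        × closes — contains both E and \lnot E.
          branch 1.1.2 (add \lnot D):
            (C \to (C \lor (\lnot A \to E))): β-rule — branch into \lnot C  //  (C \lor (\lnot A \to E)).
              branch 1.1.2.1 (add \lnot C):
                ○ open, literals {B=1, C=0, D=0}.
              branch 1.1.2.2 (add (C \lor (\lnot A \to E))):
                (C \lor (\lnot A \to E)): β-rule — branch into C  //  (\lnot A \to E).
                  branch 1.1.2.2.1 (add C):
                    × closes — contains both C and \lnot C.
                  branch 1.1.2.2.2 (add (\lnot A \to E)):
                    (\lnot A \to E): β-rule — branch into \lnot \lnot A  //  E.
                      branch 1.1.2.2.2.1 (add \lnot \lnot A):
                        ○ open, literals {A=1, B=1, C=0, D=0}.
                      branch 1.1.2.2.2.2 (add E):
                        ○ open, literals {B=1, C=0, D=0, E=1}.
      branch 1.2 (add \lnot (C \to (C \lor (\lnot A \to E))), (B \to C)):
        \lnot (C \to (C \lor (\lnot A \to E))): α-rule — add C, \lnot (C \lor (\lnot A \to E)).
        \lnot (C \lor (\lnot A \to E)): α-rule — add \lnot C, \lnot (\lnot A \to E).
        × closes — contains both C and \lnot C.
  branch 2 (add ((D \leftrightarrow C) \lor E)):
    \lnot ((C \to (C \lor (\lnot A \to E))) \leftrightarrow (B \to C)): β-rule — branch into (C \to (C \lor (\lnot A \to E))), \lnot (B \to C)  //  \lnot (C \to (C \lor (\lnot A \to E))), (B \to C).
      branch 2.1 (add (C \to (C \lor (\lnot A \to E))), \lnot (B \to C)):
        \lnot (B \to C): α-rule — add B, \lnot C.
        ((D \leftrightarrow C) \lor E): β-rule — branch into (D \leftrightarrow C)  //  E.
          branch 2.1.1 (add (D \leftrightarrow C)):
            (C \to (C \lor (\lnot A \to E))): β-rule — branch into \lnot C  //  (C \lor (\lnot A \to E)).
              branch 2.1.1.1 (add \lnot C):
                (D \leftrightarrow C): β-rule — branch into D, C  //  \lnot D, \lnot C.
                  branch 2.1.1.1.1 (add D, C):
                    × closes — contains both C and \lnot C.
                  branch 2.1.1.1.2 (add \lnot D, \lnot C):
                    ○ open, literals {B=1, C=0, D=0}.
              branch 2.1.1.2 (add (C \lor (\lnot A \to E))):
                (D \leftrightarrow C): β-rule — branch into D, C  //  \lnot D, \lnot C.
                  branch 2.1.1.2.1 (add D, C):
                    × closes — contains both C and \lnot C.
                  branch 2.1.1.2.2 (add \lnot D, \lnot C):
                    (C \lor (\lnot A \to E)): β-rule — branch into C  //  (\lnot A \to E).
                      branch 2.1.1.2.2.1 (add C):
                        × closes — contains both C and \lnot C.
                      branch 2.1.1.2.2.2 (add (\lnot A \to E)):
                        (\lnot A \to E): β-rule — branch into \lnot \lnot A  //  E.
                          branch 2.1.1.2.2.2.1 (add \lnot \lnot A):
                            ○ open, literals {A=1, B=1, C=0, D=0}.
                          branch 2.1.1.2.2.2.2 (add E):
                            ○ open, literals {B=1, C=0, D=0, E=1}.
          branch 2.1.2 (add E):
            (C \to (C \lor (\lnot A \to E))): β-rule — branch into \lnot C  //  (C \lor (\lnot A \to E)).
              branch 2.1.2.1 (add \lnot C):
                ○ open, literals {B=1, C=0, E=1}.
              branch 2.1.2.2 (add (C \lor (\lnot A \to E))):
                (C \lor (\lnot A \to E)): β-rule — branch into C  //  (\lnot A \to E).
                  branch 2.1.2.2.1 (add C):
                    × closes — contains both C and \lnot C.
                  branch 2.1.2.2.2 (add (\lnot A \to E)):
                    (\lnot A \to E): β-rule — branch into \lnot \lnot A  //  E.
                      branch 2.1.2.2.2.1 (add \lnot \lnot A):
                        ○ open, literals {A=1, B=1, C=0, E=1}.
                      branch 2.1.2.2.2.2 (add E):
                        ○ open, literals {B=1, C=0, E=1}.
      branch 2.2 (add \lnot (C \to (C \lor (\lnot A \to E))), (B \to C)):
        \lnot (C \to (C \lor (\lnot A \to E))): α-rule — add C, \lnot (C \lor (\lnot A \to E)).
        \lnot (C \lor (\lnot A \to E)): α-rule — add \lnot C, \lnot (\lnot A \to E).
        × closes — contains both C and \lnot C.
9 branches closed, 11 open.
An open branch gives a countermodel: B=1, C=0, E=0 (unmentioned atoms arbitrary); the premises hold there but the conclusion fails.

No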